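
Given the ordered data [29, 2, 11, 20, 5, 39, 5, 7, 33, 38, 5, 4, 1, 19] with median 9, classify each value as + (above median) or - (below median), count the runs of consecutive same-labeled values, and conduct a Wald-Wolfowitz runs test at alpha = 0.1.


Step 1: Compute median = 9; label A = above, B = below.
Labels in order: ABAABABBAABBBA  (n_A = 7, n_B = 7)
Step 2: Count runs R = 9.
Step 3: Under H0 (random ordering), E[R] = 2*n_A*n_B/(n_A+n_B) + 1 = 2*7*7/14 + 1 = 8.0000.
        Var[R] = 2*n_A*n_B*(2*n_A*n_B - n_A - n_B) / ((n_A+n_B)^2 * (n_A+n_B-1)) = 8232/2548 = 3.2308.
        SD[R] = 1.7974.
Step 4: Continuity-corrected z = (R - 0.5 - E[R]) / SD[R] = (9 - 0.5 - 8.0000) / 1.7974 = 0.2782.
Step 5: Two-sided p-value via normal approximation = 2*(1 - Phi(|z|)) = 0.780879.
Step 6: alpha = 0.1. fail to reject H0.

R = 9, z = 0.2782, p = 0.780879, fail to reject H0.


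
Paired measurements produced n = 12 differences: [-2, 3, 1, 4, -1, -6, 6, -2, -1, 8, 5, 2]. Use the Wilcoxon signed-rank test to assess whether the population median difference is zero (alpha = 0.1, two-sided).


Step 1: Drop any zero differences (none here) and take |d_i|.
|d| = [2, 3, 1, 4, 1, 6, 6, 2, 1, 8, 5, 2]
Step 2: Midrank |d_i| (ties get averaged ranks).
ranks: |2|->5, |3|->7, |1|->2, |4|->8, |1|->2, |6|->10.5, |6|->10.5, |2|->5, |1|->2, |8|->12, |5|->9, |2|->5
Step 3: Attach original signs; sum ranks with positive sign and with negative sign.
W+ = 7 + 2 + 8 + 10.5 + 12 + 9 + 5 = 53.5
W- = 5 + 2 + 10.5 + 5 + 2 = 24.5
(Check: W+ + W- = 78 should equal n(n+1)/2 = 78.)
Step 4: Test statistic W = min(W+, W-) = 24.5.
Step 5: Ties in |d|, so use the tie-corrected normal approximation.
        E[W] = n(n+1)/4 = 12*13/4 = 39.
        Tie groups: |d|=1 (t=3), |d|=2 (t=3), |d|=6 (t=2); sum(t^3 - t) = 54.
        Var[W] = n(n+1)(2n+1)/24 - sum(t^3-t)/48 = 3900/24 - 54/48 = 161.375.
        z = (W - E[W]) / sqrt(Var[W]) = (24.5 - 39) / 12.7033 = -1.1414.
        Two-sided p = 2*Phi(z) = 0.253690.
Step 6: alpha = 0.1. fail to reject H0.

W+ = 53.5, W- = 24.5, W = min = 24.5, p = 0.253690, fail to reject H0.


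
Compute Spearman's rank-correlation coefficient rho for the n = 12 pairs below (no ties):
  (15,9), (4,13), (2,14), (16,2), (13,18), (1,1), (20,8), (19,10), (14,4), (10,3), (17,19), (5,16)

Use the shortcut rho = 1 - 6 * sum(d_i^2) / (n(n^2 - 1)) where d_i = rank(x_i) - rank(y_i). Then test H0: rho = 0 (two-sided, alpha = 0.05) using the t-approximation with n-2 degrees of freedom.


Step 1: Rank x and y separately (midranks; no ties here).
rank(x): 15->8, 4->3, 2->2, 16->9, 13->6, 1->1, 20->12, 19->11, 14->7, 10->5, 17->10, 5->4
rank(y): 9->6, 13->8, 14->9, 2->2, 18->11, 1->1, 8->5, 10->7, 4->4, 3->3, 19->12, 16->10
Step 2: d_i = R_x(i) - R_y(i); compute d_i^2.
  (8-6)^2=4, (3-8)^2=25, (2-9)^2=49, (9-2)^2=49, (6-11)^2=25, (1-1)^2=0, (12-5)^2=49, (11-7)^2=16, (7-4)^2=9, (5-3)^2=4, (10-12)^2=4, (4-10)^2=36
sum(d^2) = 270.
Step 3: rho = 1 - 6*270 / (12*(12^2 - 1)) = 1 - 1620/1716 = 0.055944.
Step 4: Under H0, t = rho * sqrt((n-2)/(1-rho^2)) = 0.1772 ~ t(10).
Step 5: Two-sided p-value from the t-distribution with 10 df = 0.862898.
Step 6: alpha = 0.05. fail to reject H0.

rho = 0.0559, p = 0.862898, fail to reject H0 at alpha = 0.05.


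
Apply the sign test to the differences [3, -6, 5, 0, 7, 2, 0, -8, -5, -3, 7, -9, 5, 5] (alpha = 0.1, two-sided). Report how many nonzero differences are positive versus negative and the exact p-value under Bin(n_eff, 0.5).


Step 1: Discard zero differences. Original n = 14; n_eff = number of nonzero differences = 12.
Nonzero differences (with sign): +3, -6, +5, +7, +2, -8, -5, -3, +7, -9, +5, +5
Step 2: Count signs: positive = 7, negative = 5.
Step 3: Under H0: P(positive) = 0.5, so the number of positives S ~ Bin(12, 0.5).
Step 4: Two-sided exact p-value = sum of Bin(12,0.5) probabilities at or below the observed probability = 0.774414.
Step 5: alpha = 0.1. fail to reject H0.

n_eff = 12, pos = 7, neg = 5, p = 0.774414, fail to reject H0.


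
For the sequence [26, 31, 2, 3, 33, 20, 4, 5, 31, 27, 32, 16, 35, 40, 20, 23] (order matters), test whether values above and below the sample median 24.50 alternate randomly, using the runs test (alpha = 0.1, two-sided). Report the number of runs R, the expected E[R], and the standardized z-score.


Step 1: Compute median = 24.50; label A = above, B = below.
Labels in order: AABBABBBAAABAABB  (n_A = 8, n_B = 8)
Step 2: Count runs R = 8.
Step 3: Under H0 (random ordering), E[R] = 2*n_A*n_B/(n_A+n_B) + 1 = 2*8*8/16 + 1 = 9.0000.
        Var[R] = 2*n_A*n_B*(2*n_A*n_B - n_A - n_B) / ((n_A+n_B)^2 * (n_A+n_B-1)) = 14336/3840 = 3.7333.
        SD[R] = 1.9322.
Step 4: Continuity-corrected z = (R + 0.5 - E[R]) / SD[R] = (8 + 0.5 - 9.0000) / 1.9322 = -0.2588.
Step 5: Two-sided p-value via normal approximation = 2*(1 - Phi(|z|)) = 0.795809.
Step 6: alpha = 0.1. fail to reject H0.

R = 8, z = -0.2588, p = 0.795809, fail to reject H0.


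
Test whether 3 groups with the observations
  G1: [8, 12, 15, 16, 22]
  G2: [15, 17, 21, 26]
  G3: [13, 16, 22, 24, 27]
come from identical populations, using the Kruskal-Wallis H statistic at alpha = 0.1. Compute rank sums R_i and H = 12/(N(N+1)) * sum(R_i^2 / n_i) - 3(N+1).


Step 1: Combine all N = 14 observations and assign midranks.
sorted (value, group, rank): (8,G1,1), (12,G1,2), (13,G3,3), (15,G1,4.5), (15,G2,4.5), (16,G1,6.5), (16,G3,6.5), (17,G2,8), (21,G2,9), (22,G1,10.5), (22,G3,10.5), (24,G3,12), (26,G2,13), (27,G3,14)
Step 2: Sum ranks within each group.
R_1 = 24.5 (n_1 = 5)
R_2 = 34.5 (n_2 = 4)
R_3 = 46 (n_3 = 5)
Step 3: H = 12/(N(N+1)) * sum(R_i^2/n_i) - 3(N+1)
     = 12/(14*15) * (24.5^2/5 + 34.5^2/4 + 46^2/5) - 3*15
     = 0.057143 * 840.812 - 45
     = 3.046429.
Step 4: Ties present; correction factor C = 1 - 18/(14^3 - 14) = 0.993407. Corrected H = 3.046429 / 0.993407 = 3.066648.
Step 5: Under H0, H ~ chi^2(2); p-value = 0.215817.
Step 6: alpha = 0.1. fail to reject H0.

H = 3.0666, df = 2, p = 0.215817, fail to reject H0.


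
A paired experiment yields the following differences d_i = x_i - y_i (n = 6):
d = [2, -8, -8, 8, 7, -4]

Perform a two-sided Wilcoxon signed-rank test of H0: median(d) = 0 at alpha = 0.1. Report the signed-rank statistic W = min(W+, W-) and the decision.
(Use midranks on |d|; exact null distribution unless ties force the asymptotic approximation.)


Step 1: Drop any zero differences (none here) and take |d_i|.
|d| = [2, 8, 8, 8, 7, 4]
Step 2: Midrank |d_i| (ties get averaged ranks).
ranks: |2|->1, |8|->5, |8|->5, |8|->5, |7|->3, |4|->2
Step 3: Attach original signs; sum ranks with positive sign and with negative sign.
W+ = 1 + 5 + 3 = 9
W- = 5 + 5 + 2 = 12
(Check: W+ + W- = 21 should equal n(n+1)/2 = 21.)
Step 4: Test statistic W = min(W+, W-) = 9.
Step 5: Ties in |d|, so use the tie-corrected normal approximation.
        E[W] = n(n+1)/4 = 6*7/4 = 10.5.
        Tie groups: |d|=8 (t=3); sum(t^3 - t) = 24.
        Var[W] = n(n+1)(2n+1)/24 - sum(t^3-t)/48 = 546/24 - 24/48 = 22.25.
        z = (W - E[W]) / sqrt(Var[W]) = (9 - 10.5) / 4.7170 = -0.3180.
        Two-sided p = 2*Phi(z) = 0.750485.
Step 6: alpha = 0.1. fail to reject H0.

W+ = 9, W- = 12, W = min = 9, p = 0.750485, fail to reject H0.


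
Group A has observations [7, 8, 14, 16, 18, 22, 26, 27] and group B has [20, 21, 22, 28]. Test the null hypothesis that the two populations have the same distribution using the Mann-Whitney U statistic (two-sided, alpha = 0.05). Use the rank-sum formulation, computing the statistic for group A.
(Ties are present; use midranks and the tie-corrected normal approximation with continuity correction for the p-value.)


Step 1: Combine and sort all 12 observations; assign midranks.
sorted (value, group): (7,X), (8,X), (14,X), (16,X), (18,X), (20,Y), (21,Y), (22,X), (22,Y), (26,X), (27,X), (28,Y)
ranks: 7->1, 8->2, 14->3, 16->4, 18->5, 20->6, 21->7, 22->8.5, 22->8.5, 26->10, 27->11, 28->12
Step 2: Rank sum for X: R1 = 1 + 2 + 3 + 4 + 5 + 8.5 + 10 + 11 = 44.5.
Step 3: U_X = R1 - n1(n1+1)/2 = 44.5 - 8*9/2 = 44.5 - 36 = 8.5.
       U_Y = n1*n2 - U_X = 32 - 8.5 = 23.5.
Step 4: Ties are present, so use the tie-corrected normal approximation (with continuity correction) for the p-value.
Step 5: p-value = 0.233663; compare to alpha = 0.05. fail to reject H0.

U_X = 8.5, p = 0.233663, fail to reject H0 at alpha = 0.05.


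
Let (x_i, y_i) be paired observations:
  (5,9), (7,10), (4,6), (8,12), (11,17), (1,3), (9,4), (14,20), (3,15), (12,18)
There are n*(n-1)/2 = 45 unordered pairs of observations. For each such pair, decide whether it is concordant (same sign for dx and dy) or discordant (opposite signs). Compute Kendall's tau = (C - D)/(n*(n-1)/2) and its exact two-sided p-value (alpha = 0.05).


Step 1: Enumerate the 45 unordered pairs (i,j) with i<j and classify each by sign(x_j-x_i) * sign(y_j-y_i).
  (1,2):dx=+2,dy=+1->C; (1,3):dx=-1,dy=-3->C; (1,4):dx=+3,dy=+3->C; (1,5):dx=+6,dy=+8->C
  (1,6):dx=-4,dy=-6->C; (1,7):dx=+4,dy=-5->D; (1,8):dx=+9,dy=+11->C; (1,9):dx=-2,dy=+6->D
  (1,10):dx=+7,dy=+9->C; (2,3):dx=-3,dy=-4->C; (2,4):dx=+1,dy=+2->C; (2,5):dx=+4,dy=+7->C
  (2,6):dx=-6,dy=-7->C; (2,7):dx=+2,dy=-6->D; (2,8):dx=+7,dy=+10->C; (2,9):dx=-4,dy=+5->D
  (2,10):dx=+5,dy=+8->C; (3,4):dx=+4,dy=+6->C; (3,5):dx=+7,dy=+11->C; (3,6):dx=-3,dy=-3->C
  (3,7):dx=+5,dy=-2->D; (3,8):dx=+10,dy=+14->C; (3,9):dx=-1,dy=+9->D; (3,10):dx=+8,dy=+12->C
  (4,5):dx=+3,dy=+5->C; (4,6):dx=-7,dy=-9->C; (4,7):dx=+1,dy=-8->D; (4,8):dx=+6,dy=+8->C
  (4,9):dx=-5,dy=+3->D; (4,10):dx=+4,dy=+6->C; (5,6):dx=-10,dy=-14->C; (5,7):dx=-2,dy=-13->C
  (5,8):dx=+3,dy=+3->C; (5,9):dx=-8,dy=-2->C; (5,10):dx=+1,dy=+1->C; (6,7):dx=+8,dy=+1->C
  (6,8):dx=+13,dy=+17->C; (6,9):dx=+2,dy=+12->C; (6,10):dx=+11,dy=+15->C; (7,8):dx=+5,dy=+16->C
  (7,9):dx=-6,dy=+11->D; (7,10):dx=+3,dy=+14->C; (8,9):dx=-11,dy=-5->C; (8,10):dx=-2,dy=-2->C
  (9,10):dx=+9,dy=+3->C
Step 2: C = 36, D = 9, total pairs = 45.
Step 3: tau = (C - D)/(n(n-1)/2) = (36 - 9)/45 = 0.600000.
Step 4: Exact two-sided p-value (enumerate n! = 3628800 permutations of y under H0): p = 0.016666.
Step 5: alpha = 0.05. reject H0.

tau_b = 0.6000 (C=36, D=9), p = 0.016666, reject H0.


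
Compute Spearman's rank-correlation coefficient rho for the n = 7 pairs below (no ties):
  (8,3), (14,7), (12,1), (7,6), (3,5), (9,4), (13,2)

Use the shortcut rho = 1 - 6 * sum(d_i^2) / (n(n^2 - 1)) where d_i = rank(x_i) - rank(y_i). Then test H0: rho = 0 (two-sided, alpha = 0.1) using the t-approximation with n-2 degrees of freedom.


Step 1: Rank x and y separately (midranks; no ties here).
rank(x): 8->3, 14->7, 12->5, 7->2, 3->1, 9->4, 13->6
rank(y): 3->3, 7->7, 1->1, 6->6, 5->5, 4->4, 2->2
Step 2: d_i = R_x(i) - R_y(i); compute d_i^2.
  (3-3)^2=0, (7-7)^2=0, (5-1)^2=16, (2-6)^2=16, (1-5)^2=16, (4-4)^2=0, (6-2)^2=16
sum(d^2) = 64.
Step 3: rho = 1 - 6*64 / (7*(7^2 - 1)) = 1 - 384/336 = -0.142857.
Step 4: Under H0, t = rho * sqrt((n-2)/(1-rho^2)) = -0.3227 ~ t(5).
Step 5: Two-sided p-value from the t-distribution with 5 df = 0.759945.
Step 6: alpha = 0.1. fail to reject H0.

rho = -0.1429, p = 0.759945, fail to reject H0 at alpha = 0.1.


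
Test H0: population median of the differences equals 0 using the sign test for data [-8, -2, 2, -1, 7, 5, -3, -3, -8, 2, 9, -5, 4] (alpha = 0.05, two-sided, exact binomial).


Step 1: Discard zero differences. Original n = 13; n_eff = number of nonzero differences = 13.
Nonzero differences (with sign): -8, -2, +2, -1, +7, +5, -3, -3, -8, +2, +9, -5, +4
Step 2: Count signs: positive = 6, negative = 7.
Step 3: Under H0: P(positive) = 0.5, so the number of positives S ~ Bin(13, 0.5).
Step 4: Two-sided exact p-value = sum of Bin(13,0.5) probabilities at or below the observed probability = 1.000000.
Step 5: alpha = 0.05. fail to reject H0.

n_eff = 13, pos = 6, neg = 7, p = 1.000000, fail to reject H0.


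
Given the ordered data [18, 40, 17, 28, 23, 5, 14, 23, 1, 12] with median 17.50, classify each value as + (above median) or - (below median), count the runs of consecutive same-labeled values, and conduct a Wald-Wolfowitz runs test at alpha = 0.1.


Step 1: Compute median = 17.50; label A = above, B = below.
Labels in order: AABAABBABB  (n_A = 5, n_B = 5)
Step 2: Count runs R = 6.
Step 3: Under H0 (random ordering), E[R] = 2*n_A*n_B/(n_A+n_B) + 1 = 2*5*5/10 + 1 = 6.0000.
        Var[R] = 2*n_A*n_B*(2*n_A*n_B - n_A - n_B) / ((n_A+n_B)^2 * (n_A+n_B-1)) = 2000/900 = 2.2222.
        SD[R] = 1.4907.
Step 4: R = E[R], so z = 0 with no continuity correction.
Step 5: Two-sided p-value via normal approximation = 2*(1 - Phi(|z|)) = 1.000000.
Step 6: alpha = 0.1. fail to reject H0.

R = 6, z = 0.0000, p = 1.000000, fail to reject H0.


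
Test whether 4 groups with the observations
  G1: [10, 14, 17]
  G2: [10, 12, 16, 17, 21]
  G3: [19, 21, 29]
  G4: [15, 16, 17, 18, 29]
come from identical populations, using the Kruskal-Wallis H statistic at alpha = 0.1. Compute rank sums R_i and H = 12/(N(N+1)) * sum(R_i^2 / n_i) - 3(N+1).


Step 1: Combine all N = 16 observations and assign midranks.
sorted (value, group, rank): (10,G1,1.5), (10,G2,1.5), (12,G2,3), (14,G1,4), (15,G4,5), (16,G2,6.5), (16,G4,6.5), (17,G1,9), (17,G2,9), (17,G4,9), (18,G4,11), (19,G3,12), (21,G2,13.5), (21,G3,13.5), (29,G3,15.5), (29,G4,15.5)
Step 2: Sum ranks within each group.
R_1 = 14.5 (n_1 = 3)
R_2 = 33.5 (n_2 = 5)
R_3 = 41 (n_3 = 3)
R_4 = 47 (n_4 = 5)
Step 3: H = 12/(N(N+1)) * sum(R_i^2/n_i) - 3(N+1)
     = 12/(16*17) * (14.5^2/3 + 33.5^2/5 + 41^2/3 + 47^2/5) - 3*17
     = 0.044118 * 1296.67 - 51
     = 6.205882.
Step 4: Ties present; correction factor C = 1 - 48/(16^3 - 16) = 0.988235. Corrected H = 6.205882 / 0.988235 = 6.279762.
Step 5: Under H0, H ~ chi^2(3); p-value = 0.098765.
Step 6: alpha = 0.1. reject H0.

H = 6.2798, df = 3, p = 0.098765, reject H0.


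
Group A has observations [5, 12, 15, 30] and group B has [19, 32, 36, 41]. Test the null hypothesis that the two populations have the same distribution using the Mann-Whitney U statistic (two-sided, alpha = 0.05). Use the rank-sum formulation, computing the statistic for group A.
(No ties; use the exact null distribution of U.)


Step 1: Combine and sort all 8 observations; assign midranks.
sorted (value, group): (5,X), (12,X), (15,X), (19,Y), (30,X), (32,Y), (36,Y), (41,Y)
ranks: 5->1, 12->2, 15->3, 19->4, 30->5, 32->6, 36->7, 41->8
Step 2: Rank sum for X: R1 = 1 + 2 + 3 + 5 = 11.
Step 3: U_X = R1 - n1(n1+1)/2 = 11 - 4*5/2 = 11 - 10 = 1.
       U_Y = n1*n2 - U_X = 16 - 1 = 15.
Step 4: No ties, so the exact null distribution of U (based on enumerating the C(8,4) = 70 equally likely rank assignments) gives the two-sided p-value.
Step 5: p-value = 0.057143; compare to alpha = 0.05. fail to reject H0.

U_X = 1, p = 0.057143, fail to reject H0 at alpha = 0.05.


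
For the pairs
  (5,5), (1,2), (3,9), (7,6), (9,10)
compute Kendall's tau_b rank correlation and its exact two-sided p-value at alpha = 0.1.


Step 1: Enumerate the 10 unordered pairs (i,j) with i<j and classify each by sign(x_j-x_i) * sign(y_j-y_i).
  (1,2):dx=-4,dy=-3->C; (1,3):dx=-2,dy=+4->D; (1,4):dx=+2,dy=+1->C; (1,5):dx=+4,dy=+5->C
  (2,3):dx=+2,dy=+7->C; (2,4):dx=+6,dy=+4->C; (2,5):dx=+8,dy=+8->C; (3,4):dx=+4,dy=-3->D
  (3,5):dx=+6,dy=+1->C; (4,5):dx=+2,dy=+4->C
Step 2: C = 8, D = 2, total pairs = 10.
Step 3: tau = (C - D)/(n(n-1)/2) = (8 - 2)/10 = 0.600000.
Step 4: Exact two-sided p-value (enumerate n! = 120 permutations of y under H0): p = 0.233333.
Step 5: alpha = 0.1. fail to reject H0.

tau_b = 0.6000 (C=8, D=2), p = 0.233333, fail to reject H0.


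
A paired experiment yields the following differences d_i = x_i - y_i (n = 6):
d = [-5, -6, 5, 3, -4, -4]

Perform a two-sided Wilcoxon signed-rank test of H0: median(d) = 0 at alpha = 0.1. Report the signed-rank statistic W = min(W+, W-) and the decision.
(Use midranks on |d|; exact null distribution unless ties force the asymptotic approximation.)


Step 1: Drop any zero differences (none here) and take |d_i|.
|d| = [5, 6, 5, 3, 4, 4]
Step 2: Midrank |d_i| (ties get averaged ranks).
ranks: |5|->4.5, |6|->6, |5|->4.5, |3|->1, |4|->2.5, |4|->2.5
Step 3: Attach original signs; sum ranks with positive sign and with negative sign.
W+ = 4.5 + 1 = 5.5
W- = 4.5 + 6 + 2.5 + 2.5 = 15.5
(Check: W+ + W- = 21 should equal n(n+1)/2 = 21.)
Step 4: Test statistic W = min(W+, W-) = 5.5.
Step 5: Ties in |d|, so use the tie-corrected normal approximation.
        E[W] = n(n+1)/4 = 6*7/4 = 10.5.
        Tie groups: |d|=4 (t=2), |d|=5 (t=2); sum(t^3 - t) = 12.
        Var[W] = n(n+1)(2n+1)/24 - sum(t^3-t)/48 = 546/24 - 12/48 = 22.5.
        z = (W - E[W]) / sqrt(Var[W]) = (5.5 - 10.5) / 4.7434 = -1.0541.
        Two-sided p = 2*Phi(z) = 0.291841.
Step 6: alpha = 0.1. fail to reject H0.

W+ = 5.5, W- = 15.5, W = min = 5.5, p = 0.291841, fail to reject H0.


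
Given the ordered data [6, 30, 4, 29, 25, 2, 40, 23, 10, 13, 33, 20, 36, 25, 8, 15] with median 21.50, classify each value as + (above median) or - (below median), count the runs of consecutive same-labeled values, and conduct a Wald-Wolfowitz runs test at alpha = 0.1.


Step 1: Compute median = 21.50; label A = above, B = below.
Labels in order: BABAABAABBABAABB  (n_A = 8, n_B = 8)
Step 2: Count runs R = 11.
Step 3: Under H0 (random ordering), E[R] = 2*n_A*n_B/(n_A+n_B) + 1 = 2*8*8/16 + 1 = 9.0000.
        Var[R] = 2*n_A*n_B*(2*n_A*n_B - n_A - n_B) / ((n_A+n_B)^2 * (n_A+n_B-1)) = 14336/3840 = 3.7333.
        SD[R] = 1.9322.
Step 4: Continuity-corrected z = (R - 0.5 - E[R]) / SD[R] = (11 - 0.5 - 9.0000) / 1.9322 = 0.7763.
Step 5: Two-sided p-value via normal approximation = 2*(1 - Phi(|z|)) = 0.437558.
Step 6: alpha = 0.1. fail to reject H0.

R = 11, z = 0.7763, p = 0.437558, fail to reject H0.


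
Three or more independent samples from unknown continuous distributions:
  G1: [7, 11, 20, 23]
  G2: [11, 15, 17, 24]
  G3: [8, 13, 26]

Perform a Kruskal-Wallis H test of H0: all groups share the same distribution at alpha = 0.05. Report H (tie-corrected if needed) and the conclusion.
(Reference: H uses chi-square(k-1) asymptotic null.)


Step 1: Combine all N = 11 observations and assign midranks.
sorted (value, group, rank): (7,G1,1), (8,G3,2), (11,G1,3.5), (11,G2,3.5), (13,G3,5), (15,G2,6), (17,G2,7), (20,G1,8), (23,G1,9), (24,G2,10), (26,G3,11)
Step 2: Sum ranks within each group.
R_1 = 21.5 (n_1 = 4)
R_2 = 26.5 (n_2 = 4)
R_3 = 18 (n_3 = 3)
Step 3: H = 12/(N(N+1)) * sum(R_i^2/n_i) - 3(N+1)
     = 12/(11*12) * (21.5^2/4 + 26.5^2/4 + 18^2/3) - 3*12
     = 0.090909 * 399.125 - 36
     = 0.284091.
Step 4: Ties present; correction factor C = 1 - 6/(11^3 - 11) = 0.995455. Corrected H = 0.284091 / 0.995455 = 0.285388.
Step 5: Under H0, H ~ chi^2(2); p-value = 0.867019.
Step 6: alpha = 0.05. fail to reject H0.

H = 0.2854, df = 2, p = 0.867019, fail to reject H0.


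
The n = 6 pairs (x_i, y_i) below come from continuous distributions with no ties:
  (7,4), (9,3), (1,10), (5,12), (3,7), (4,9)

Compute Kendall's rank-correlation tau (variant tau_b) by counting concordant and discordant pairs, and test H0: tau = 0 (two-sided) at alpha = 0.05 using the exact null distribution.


Step 1: Enumerate the 15 unordered pairs (i,j) with i<j and classify each by sign(x_j-x_i) * sign(y_j-y_i).
  (1,2):dx=+2,dy=-1->D; (1,3):dx=-6,dy=+6->D; (1,4):dx=-2,dy=+8->D; (1,5):dx=-4,dy=+3->D
  (1,6):dx=-3,dy=+5->D; (2,3):dx=-8,dy=+7->D; (2,4):dx=-4,dy=+9->D; (2,5):dx=-6,dy=+4->D
  (2,6):dx=-5,dy=+6->D; (3,4):dx=+4,dy=+2->C; (3,5):dx=+2,dy=-3->D; (3,6):dx=+3,dy=-1->D
  (4,5):dx=-2,dy=-5->C; (4,6):dx=-1,dy=-3->C; (5,6):dx=+1,dy=+2->C
Step 2: C = 4, D = 11, total pairs = 15.
Step 3: tau = (C - D)/(n(n-1)/2) = (4 - 11)/15 = -0.466667.
Step 4: Exact two-sided p-value (enumerate n! = 720 permutations of y under H0): p = 0.272222.
Step 5: alpha = 0.05. fail to reject H0.

tau_b = -0.4667 (C=4, D=11), p = 0.272222, fail to reject H0.


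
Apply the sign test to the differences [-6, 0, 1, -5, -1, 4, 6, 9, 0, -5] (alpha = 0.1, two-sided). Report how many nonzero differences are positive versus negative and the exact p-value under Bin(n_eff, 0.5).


Step 1: Discard zero differences. Original n = 10; n_eff = number of nonzero differences = 8.
Nonzero differences (with sign): -6, +1, -5, -1, +4, +6, +9, -5
Step 2: Count signs: positive = 4, negative = 4.
Step 3: Under H0: P(positive) = 0.5, so the number of positives S ~ Bin(8, 0.5).
Step 4: Two-sided exact p-value = sum of Bin(8,0.5) probabilities at or below the observed probability = 1.000000.
Step 5: alpha = 0.1. fail to reject H0.

n_eff = 8, pos = 4, neg = 4, p = 1.000000, fail to reject H0.


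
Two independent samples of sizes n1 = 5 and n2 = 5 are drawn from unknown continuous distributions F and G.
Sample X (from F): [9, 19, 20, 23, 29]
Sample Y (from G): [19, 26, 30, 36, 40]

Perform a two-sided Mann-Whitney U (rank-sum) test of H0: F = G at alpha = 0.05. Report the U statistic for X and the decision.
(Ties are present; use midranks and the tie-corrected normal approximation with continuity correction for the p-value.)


Step 1: Combine and sort all 10 observations; assign midranks.
sorted (value, group): (9,X), (19,X), (19,Y), (20,X), (23,X), (26,Y), (29,X), (30,Y), (36,Y), (40,Y)
ranks: 9->1, 19->2.5, 19->2.5, 20->4, 23->5, 26->6, 29->7, 30->8, 36->9, 40->10
Step 2: Rank sum for X: R1 = 1 + 2.5 + 4 + 5 + 7 = 19.5.
Step 3: U_X = R1 - n1(n1+1)/2 = 19.5 - 5*6/2 = 19.5 - 15 = 4.5.
       U_Y = n1*n2 - U_X = 25 - 4.5 = 20.5.
Step 4: Ties are present, so use the tie-corrected normal approximation (with continuity correction) for the p-value.
Step 5: p-value = 0.116074; compare to alpha = 0.05. fail to reject H0.

U_X = 4.5, p = 0.116074, fail to reject H0 at alpha = 0.05.


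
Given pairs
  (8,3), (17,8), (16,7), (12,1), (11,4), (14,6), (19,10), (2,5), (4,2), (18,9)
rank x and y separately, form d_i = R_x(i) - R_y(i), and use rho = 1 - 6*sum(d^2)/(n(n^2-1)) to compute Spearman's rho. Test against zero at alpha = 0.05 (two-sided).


Step 1: Rank x and y separately (midranks; no ties here).
rank(x): 8->3, 17->8, 16->7, 12->5, 11->4, 14->6, 19->10, 2->1, 4->2, 18->9
rank(y): 3->3, 8->8, 7->7, 1->1, 4->4, 6->6, 10->10, 5->5, 2->2, 9->9
Step 2: d_i = R_x(i) - R_y(i); compute d_i^2.
  (3-3)^2=0, (8-8)^2=0, (7-7)^2=0, (5-1)^2=16, (4-4)^2=0, (6-6)^2=0, (10-10)^2=0, (1-5)^2=16, (2-2)^2=0, (9-9)^2=0
sum(d^2) = 32.
Step 3: rho = 1 - 6*32 / (10*(10^2 - 1)) = 1 - 192/990 = 0.806061.
Step 4: Under H0, t = rho * sqrt((n-2)/(1-rho^2)) = 3.8522 ~ t(8).
Step 5: Two-sided p-value from the t-distribution with 8 df = 0.004862.
Step 6: alpha = 0.05. reject H0.

rho = 0.8061, p = 0.004862, reject H0 at alpha = 0.05.


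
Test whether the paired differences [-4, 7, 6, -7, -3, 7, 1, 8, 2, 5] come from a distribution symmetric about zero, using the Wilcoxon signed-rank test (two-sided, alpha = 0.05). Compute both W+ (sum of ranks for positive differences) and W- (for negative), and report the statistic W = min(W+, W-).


Step 1: Drop any zero differences (none here) and take |d_i|.
|d| = [4, 7, 6, 7, 3, 7, 1, 8, 2, 5]
Step 2: Midrank |d_i| (ties get averaged ranks).
ranks: |4|->4, |7|->8, |6|->6, |7|->8, |3|->3, |7|->8, |1|->1, |8|->10, |2|->2, |5|->5
Step 3: Attach original signs; sum ranks with positive sign and with negative sign.
W+ = 8 + 6 + 8 + 1 + 10 + 2 + 5 = 40
W- = 4 + 8 + 3 = 15
(Check: W+ + W- = 55 should equal n(n+1)/2 = 55.)
Step 4: Test statistic W = min(W+, W-) = 15.
Step 5: Ties in |d|, so use the tie-corrected normal approximation.
        E[W] = n(n+1)/4 = 10*11/4 = 27.5.
        Tie groups: |d|=7 (t=3); sum(t^3 - t) = 24.
        Var[W] = n(n+1)(2n+1)/24 - sum(t^3-t)/48 = 2310/24 - 24/48 = 95.75.
        z = (W - E[W]) / sqrt(Var[W]) = (15 - 27.5) / 9.7852 = -1.2774.
        Two-sided p = 2*Phi(z) = 0.201447.
Step 6: alpha = 0.05. fail to reject H0.

W+ = 40, W- = 15, W = min = 15, p = 0.201447, fail to reject H0.


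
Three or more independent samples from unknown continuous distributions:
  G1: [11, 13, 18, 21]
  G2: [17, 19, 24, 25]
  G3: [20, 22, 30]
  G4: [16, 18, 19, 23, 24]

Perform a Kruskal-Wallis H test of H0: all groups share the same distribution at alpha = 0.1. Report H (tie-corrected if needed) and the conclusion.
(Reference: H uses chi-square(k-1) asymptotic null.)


Step 1: Combine all N = 16 observations and assign midranks.
sorted (value, group, rank): (11,G1,1), (13,G1,2), (16,G4,3), (17,G2,4), (18,G1,5.5), (18,G4,5.5), (19,G2,7.5), (19,G4,7.5), (20,G3,9), (21,G1,10), (22,G3,11), (23,G4,12), (24,G2,13.5), (24,G4,13.5), (25,G2,15), (30,G3,16)
Step 2: Sum ranks within each group.
R_1 = 18.5 (n_1 = 4)
R_2 = 40 (n_2 = 4)
R_3 = 36 (n_3 = 3)
R_4 = 41.5 (n_4 = 5)
Step 3: H = 12/(N(N+1)) * sum(R_i^2/n_i) - 3(N+1)
     = 12/(16*17) * (18.5^2/4 + 40^2/4 + 36^2/3 + 41.5^2/5) - 3*17
     = 0.044118 * 1262.01 - 51
     = 4.677022.
Step 4: Ties present; correction factor C = 1 - 18/(16^3 - 16) = 0.995588. Corrected H = 4.677022 / 0.995588 = 4.697747.
Step 5: Under H0, H ~ chi^2(3); p-value = 0.195315.
Step 6: alpha = 0.1. fail to reject H0.

H = 4.6977, df = 3, p = 0.195315, fail to reject H0.


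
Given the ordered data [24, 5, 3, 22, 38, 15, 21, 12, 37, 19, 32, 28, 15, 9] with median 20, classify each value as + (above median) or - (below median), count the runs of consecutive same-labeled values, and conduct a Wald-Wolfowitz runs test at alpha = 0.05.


Step 1: Compute median = 20; label A = above, B = below.
Labels in order: ABBAABABABAABB  (n_A = 7, n_B = 7)
Step 2: Count runs R = 10.
Step 3: Under H0 (random ordering), E[R] = 2*n_A*n_B/(n_A+n_B) + 1 = 2*7*7/14 + 1 = 8.0000.
        Var[R] = 2*n_A*n_B*(2*n_A*n_B - n_A - n_B) / ((n_A+n_B)^2 * (n_A+n_B-1)) = 8232/2548 = 3.2308.
        SD[R] = 1.7974.
Step 4: Continuity-corrected z = (R - 0.5 - E[R]) / SD[R] = (10 - 0.5 - 8.0000) / 1.7974 = 0.8345.
Step 5: Two-sided p-value via normal approximation = 2*(1 - Phi(|z|)) = 0.403986.
Step 6: alpha = 0.05. fail to reject H0.

R = 10, z = 0.8345, p = 0.403986, fail to reject H0.


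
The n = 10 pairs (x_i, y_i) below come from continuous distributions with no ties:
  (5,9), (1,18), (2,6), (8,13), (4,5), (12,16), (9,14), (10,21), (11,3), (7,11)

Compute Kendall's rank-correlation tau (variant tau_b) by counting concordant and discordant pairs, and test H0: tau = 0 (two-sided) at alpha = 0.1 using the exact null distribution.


Step 1: Enumerate the 45 unordered pairs (i,j) with i<j and classify each by sign(x_j-x_i) * sign(y_j-y_i).
  (1,2):dx=-4,dy=+9->D; (1,3):dx=-3,dy=-3->C; (1,4):dx=+3,dy=+4->C; (1,5):dx=-1,dy=-4->C
  (1,6):dx=+7,dy=+7->C; (1,7):dx=+4,dy=+5->C; (1,8):dx=+5,dy=+12->C; (1,9):dx=+6,dy=-6->D
  (1,10):dx=+2,dy=+2->C; (2,3):dx=+1,dy=-12->D; (2,4):dx=+7,dy=-5->D; (2,5):dx=+3,dy=-13->D
  (2,6):dx=+11,dy=-2->D; (2,7):dx=+8,dy=-4->D; (2,8):dx=+9,dy=+3->C; (2,9):dx=+10,dy=-15->D
  (2,10):dx=+6,dy=-7->D; (3,4):dx=+6,dy=+7->C; (3,5):dx=+2,dy=-1->D; (3,6):dx=+10,dy=+10->C
  (3,7):dx=+7,dy=+8->C; (3,8):dx=+8,dy=+15->C; (3,9):dx=+9,dy=-3->D; (3,10):dx=+5,dy=+5->C
  (4,5):dx=-4,dy=-8->C; (4,6):dx=+4,dy=+3->C; (4,7):dx=+1,dy=+1->C; (4,8):dx=+2,dy=+8->C
  (4,9):dx=+3,dy=-10->D; (4,10):dx=-1,dy=-2->C; (5,6):dx=+8,dy=+11->C; (5,7):dx=+5,dy=+9->C
  (5,8):dx=+6,dy=+16->C; (5,9):dx=+7,dy=-2->D; (5,10):dx=+3,dy=+6->C; (6,7):dx=-3,dy=-2->C
  (6,8):dx=-2,dy=+5->D; (6,9):dx=-1,dy=-13->C; (6,10):dx=-5,dy=-5->C; (7,8):dx=+1,dy=+7->C
  (7,9):dx=+2,dy=-11->D; (7,10):dx=-2,dy=-3->C; (8,9):dx=+1,dy=-18->D; (8,10):dx=-3,dy=-10->C
  (9,10):dx=-4,dy=+8->D
Step 2: C = 28, D = 17, total pairs = 45.
Step 3: tau = (C - D)/(n(n-1)/2) = (28 - 17)/45 = 0.244444.
Step 4: Exact two-sided p-value (enumerate n! = 3628800 permutations of y under H0): p = 0.380720.
Step 5: alpha = 0.1. fail to reject H0.

tau_b = 0.2444 (C=28, D=17), p = 0.380720, fail to reject H0.


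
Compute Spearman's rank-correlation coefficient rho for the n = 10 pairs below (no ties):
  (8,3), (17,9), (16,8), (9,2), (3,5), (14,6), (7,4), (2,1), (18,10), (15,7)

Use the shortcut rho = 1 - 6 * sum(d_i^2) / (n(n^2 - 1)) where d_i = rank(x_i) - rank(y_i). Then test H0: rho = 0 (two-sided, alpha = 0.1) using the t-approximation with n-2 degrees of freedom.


Step 1: Rank x and y separately (midranks; no ties here).
rank(x): 8->4, 17->9, 16->8, 9->5, 3->2, 14->6, 7->3, 2->1, 18->10, 15->7
rank(y): 3->3, 9->9, 8->8, 2->2, 5->5, 6->6, 4->4, 1->1, 10->10, 7->7
Step 2: d_i = R_x(i) - R_y(i); compute d_i^2.
  (4-3)^2=1, (9-9)^2=0, (8-8)^2=0, (5-2)^2=9, (2-5)^2=9, (6-6)^2=0, (3-4)^2=1, (1-1)^2=0, (10-10)^2=0, (7-7)^2=0
sum(d^2) = 20.
Step 3: rho = 1 - 6*20 / (10*(10^2 - 1)) = 1 - 120/990 = 0.878788.
Step 4: Under H0, t = rho * sqrt((n-2)/(1-rho^2)) = 5.2086 ~ t(8).
Step 5: Two-sided p-value from the t-distribution with 8 df = 0.000814.
Step 6: alpha = 0.1. reject H0.

rho = 0.8788, p = 0.000814, reject H0 at alpha = 0.1.


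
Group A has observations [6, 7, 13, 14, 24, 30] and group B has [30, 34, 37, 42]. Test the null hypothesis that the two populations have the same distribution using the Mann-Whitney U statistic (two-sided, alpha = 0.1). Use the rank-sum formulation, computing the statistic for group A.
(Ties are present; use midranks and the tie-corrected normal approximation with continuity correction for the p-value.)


Step 1: Combine and sort all 10 observations; assign midranks.
sorted (value, group): (6,X), (7,X), (13,X), (14,X), (24,X), (30,X), (30,Y), (34,Y), (37,Y), (42,Y)
ranks: 6->1, 7->2, 13->3, 14->4, 24->5, 30->6.5, 30->6.5, 34->8, 37->9, 42->10
Step 2: Rank sum for X: R1 = 1 + 2 + 3 + 4 + 5 + 6.5 = 21.5.
Step 3: U_X = R1 - n1(n1+1)/2 = 21.5 - 6*7/2 = 21.5 - 21 = 0.5.
       U_Y = n1*n2 - U_X = 24 - 0.5 = 23.5.
Step 4: Ties are present, so use the tie-corrected normal approximation (with continuity correction) for the p-value.
Step 5: p-value = 0.018655; compare to alpha = 0.1. reject H0.

U_X = 0.5, p = 0.018655, reject H0 at alpha = 0.1.


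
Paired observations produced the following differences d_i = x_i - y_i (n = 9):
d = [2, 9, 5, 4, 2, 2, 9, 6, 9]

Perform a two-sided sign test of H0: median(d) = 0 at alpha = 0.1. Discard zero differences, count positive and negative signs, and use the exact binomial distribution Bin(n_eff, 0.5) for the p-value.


Step 1: Discard zero differences. Original n = 9; n_eff = number of nonzero differences = 9.
Nonzero differences (with sign): +2, +9, +5, +4, +2, +2, +9, +6, +9
Step 2: Count signs: positive = 9, negative = 0.
Step 3: Under H0: P(positive) = 0.5, so the number of positives S ~ Bin(9, 0.5).
Step 4: Two-sided exact p-value = sum of Bin(9,0.5) probabilities at or below the observed probability = 0.003906.
Step 5: alpha = 0.1. reject H0.

n_eff = 9, pos = 9, neg = 0, p = 0.003906, reject H0.


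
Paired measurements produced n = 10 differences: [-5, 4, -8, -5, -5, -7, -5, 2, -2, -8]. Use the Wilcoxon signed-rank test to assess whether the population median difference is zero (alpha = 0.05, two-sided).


Step 1: Drop any zero differences (none here) and take |d_i|.
|d| = [5, 4, 8, 5, 5, 7, 5, 2, 2, 8]
Step 2: Midrank |d_i| (ties get averaged ranks).
ranks: |5|->5.5, |4|->3, |8|->9.5, |5|->5.5, |5|->5.5, |7|->8, |5|->5.5, |2|->1.5, |2|->1.5, |8|->9.5
Step 3: Attach original signs; sum ranks with positive sign and with negative sign.
W+ = 3 + 1.5 = 4.5
W- = 5.5 + 9.5 + 5.5 + 5.5 + 8 + 5.5 + 1.5 + 9.5 = 50.5
(Check: W+ + W- = 55 should equal n(n+1)/2 = 55.)
Step 4: Test statistic W = min(W+, W-) = 4.5.
Step 5: Ties in |d|, so use the tie-corrected normal approximation.
        E[W] = n(n+1)/4 = 10*11/4 = 27.5.
        Tie groups: |d|=2 (t=2), |d|=5 (t=4), |d|=8 (t=2); sum(t^3 - t) = 72.
        Var[W] = n(n+1)(2n+1)/24 - sum(t^3-t)/48 = 2310/24 - 72/48 = 94.75.
        z = (W - E[W]) / sqrt(Var[W]) = (4.5 - 27.5) / 9.7340 = -2.3629.
        Two-sided p = 2*Phi(z) = 0.018134.
Step 6: alpha = 0.05. reject H0.

W+ = 4.5, W- = 50.5, W = min = 4.5, p = 0.018134, reject H0.


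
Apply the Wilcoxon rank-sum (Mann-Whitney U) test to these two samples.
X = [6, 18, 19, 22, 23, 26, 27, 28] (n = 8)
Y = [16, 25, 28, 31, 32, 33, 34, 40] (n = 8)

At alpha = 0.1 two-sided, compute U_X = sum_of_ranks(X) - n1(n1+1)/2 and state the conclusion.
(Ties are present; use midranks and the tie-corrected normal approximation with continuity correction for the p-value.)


Step 1: Combine and sort all 16 observations; assign midranks.
sorted (value, group): (6,X), (16,Y), (18,X), (19,X), (22,X), (23,X), (25,Y), (26,X), (27,X), (28,X), (28,Y), (31,Y), (32,Y), (33,Y), (34,Y), (40,Y)
ranks: 6->1, 16->2, 18->3, 19->4, 22->5, 23->6, 25->7, 26->8, 27->9, 28->10.5, 28->10.5, 31->12, 32->13, 33->14, 34->15, 40->16
Step 2: Rank sum for X: R1 = 1 + 3 + 4 + 5 + 6 + 8 + 9 + 10.5 = 46.5.
Step 3: U_X = R1 - n1(n1+1)/2 = 46.5 - 8*9/2 = 46.5 - 36 = 10.5.
       U_Y = n1*n2 - U_X = 64 - 10.5 = 53.5.
Step 4: Ties are present, so use the tie-corrected normal approximation (with continuity correction) for the p-value.
Step 5: p-value = 0.027310; compare to alpha = 0.1. reject H0.

U_X = 10.5, p = 0.027310, reject H0 at alpha = 0.1.


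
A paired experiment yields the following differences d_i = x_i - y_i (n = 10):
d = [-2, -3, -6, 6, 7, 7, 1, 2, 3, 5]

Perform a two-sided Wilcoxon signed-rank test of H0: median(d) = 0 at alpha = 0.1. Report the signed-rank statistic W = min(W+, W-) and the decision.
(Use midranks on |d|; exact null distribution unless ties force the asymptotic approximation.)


Step 1: Drop any zero differences (none here) and take |d_i|.
|d| = [2, 3, 6, 6, 7, 7, 1, 2, 3, 5]
Step 2: Midrank |d_i| (ties get averaged ranks).
ranks: |2|->2.5, |3|->4.5, |6|->7.5, |6|->7.5, |7|->9.5, |7|->9.5, |1|->1, |2|->2.5, |3|->4.5, |5|->6
Step 3: Attach original signs; sum ranks with positive sign and with negative sign.
W+ = 7.5 + 9.5 + 9.5 + 1 + 2.5 + 4.5 + 6 = 40.5
W- = 2.5 + 4.5 + 7.5 = 14.5
(Check: W+ + W- = 55 should equal n(n+1)/2 = 55.)
Step 4: Test statistic W = min(W+, W-) = 14.5.
Step 5: Ties in |d|, so use the tie-corrected normal approximation.
        E[W] = n(n+1)/4 = 10*11/4 = 27.5.
        Tie groups: |d|=2 (t=2), |d|=3 (t=2), |d|=6 (t=2), |d|=7 (t=2); sum(t^3 - t) = 24.
        Var[W] = n(n+1)(2n+1)/24 - sum(t^3-t)/48 = 2310/24 - 24/48 = 95.75.
        z = (W - E[W]) / sqrt(Var[W]) = (14.5 - 27.5) / 9.7852 = -1.3285.
        Two-sided p = 2*Phi(z) = 0.184000.
Step 6: alpha = 0.1. fail to reject H0.

W+ = 40.5, W- = 14.5, W = min = 14.5, p = 0.184000, fail to reject H0.


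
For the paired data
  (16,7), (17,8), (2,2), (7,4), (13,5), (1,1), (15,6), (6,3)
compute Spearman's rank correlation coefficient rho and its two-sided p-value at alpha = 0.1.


Step 1: Rank x and y separately (midranks; no ties here).
rank(x): 16->7, 17->8, 2->2, 7->4, 13->5, 1->1, 15->6, 6->3
rank(y): 7->7, 8->8, 2->2, 4->4, 5->5, 1->1, 6->6, 3->3
Step 2: d_i = R_x(i) - R_y(i); compute d_i^2.
  (7-7)^2=0, (8-8)^2=0, (2-2)^2=0, (4-4)^2=0, (5-5)^2=0, (1-1)^2=0, (6-6)^2=0, (3-3)^2=0
sum(d^2) = 0.
Step 3: rho = 1 - 6*0 / (8*(8^2 - 1)) = 1 - 0/504 = 1.000000.
Step 5: Two-sided p-value from the t-distribution with 6 df = 0.000000.
Step 6: alpha = 0.1. reject H0.

rho = 1.0000, p = 0.000000, reject H0 at alpha = 0.1.


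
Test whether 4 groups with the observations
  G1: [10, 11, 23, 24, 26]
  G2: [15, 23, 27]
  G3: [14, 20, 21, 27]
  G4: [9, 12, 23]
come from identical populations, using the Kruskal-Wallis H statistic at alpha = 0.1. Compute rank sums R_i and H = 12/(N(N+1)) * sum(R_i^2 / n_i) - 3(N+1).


Step 1: Combine all N = 15 observations and assign midranks.
sorted (value, group, rank): (9,G4,1), (10,G1,2), (11,G1,3), (12,G4,4), (14,G3,5), (15,G2,6), (20,G3,7), (21,G3,8), (23,G1,10), (23,G2,10), (23,G4,10), (24,G1,12), (26,G1,13), (27,G2,14.5), (27,G3,14.5)
Step 2: Sum ranks within each group.
R_1 = 40 (n_1 = 5)
R_2 = 30.5 (n_2 = 3)
R_3 = 34.5 (n_3 = 4)
R_4 = 15 (n_4 = 3)
Step 3: H = 12/(N(N+1)) * sum(R_i^2/n_i) - 3(N+1)
     = 12/(15*16) * (40^2/5 + 30.5^2/3 + 34.5^2/4 + 15^2/3) - 3*16
     = 0.050000 * 1002.65 - 48
     = 2.132292.
Step 4: Ties present; correction factor C = 1 - 30/(15^3 - 15) = 0.991071. Corrected H = 2.132292 / 0.991071 = 2.151502.
Step 5: Under H0, H ~ chi^2(3); p-value = 0.541564.
Step 6: alpha = 0.1. fail to reject H0.

H = 2.1515, df = 3, p = 0.541564, fail to reject H0.


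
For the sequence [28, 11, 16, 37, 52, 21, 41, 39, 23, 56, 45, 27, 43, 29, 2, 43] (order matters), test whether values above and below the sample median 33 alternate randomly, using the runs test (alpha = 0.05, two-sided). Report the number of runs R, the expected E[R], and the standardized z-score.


Step 1: Compute median = 33; label A = above, B = below.
Labels in order: BBBAABAABAABABBA  (n_A = 8, n_B = 8)
Step 2: Count runs R = 10.
Step 3: Under H0 (random ordering), E[R] = 2*n_A*n_B/(n_A+n_B) + 1 = 2*8*8/16 + 1 = 9.0000.
        Var[R] = 2*n_A*n_B*(2*n_A*n_B - n_A - n_B) / ((n_A+n_B)^2 * (n_A+n_B-1)) = 14336/3840 = 3.7333.
        SD[R] = 1.9322.
Step 4: Continuity-corrected z = (R - 0.5 - E[R]) / SD[R] = (10 - 0.5 - 9.0000) / 1.9322 = 0.2588.
Step 5: Two-sided p-value via normal approximation = 2*(1 - Phi(|z|)) = 0.795809.
Step 6: alpha = 0.05. fail to reject H0.

R = 10, z = 0.2588, p = 0.795809, fail to reject H0.


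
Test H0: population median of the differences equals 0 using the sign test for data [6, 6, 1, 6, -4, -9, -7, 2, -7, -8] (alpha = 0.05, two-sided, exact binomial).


Step 1: Discard zero differences. Original n = 10; n_eff = number of nonzero differences = 10.
Nonzero differences (with sign): +6, +6, +1, +6, -4, -9, -7, +2, -7, -8
Step 2: Count signs: positive = 5, negative = 5.
Step 3: Under H0: P(positive) = 0.5, so the number of positives S ~ Bin(10, 0.5).
Step 4: Two-sided exact p-value = sum of Bin(10,0.5) probabilities at or below the observed probability = 1.000000.
Step 5: alpha = 0.05. fail to reject H0.

n_eff = 10, pos = 5, neg = 5, p = 1.000000, fail to reject H0.


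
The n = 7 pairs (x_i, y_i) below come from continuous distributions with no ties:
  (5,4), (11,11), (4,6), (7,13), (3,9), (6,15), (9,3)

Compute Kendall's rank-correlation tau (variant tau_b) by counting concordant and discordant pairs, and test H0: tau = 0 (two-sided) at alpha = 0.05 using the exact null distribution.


Step 1: Enumerate the 21 unordered pairs (i,j) with i<j and classify each by sign(x_j-x_i) * sign(y_j-y_i).
  (1,2):dx=+6,dy=+7->C; (1,3):dx=-1,dy=+2->D; (1,4):dx=+2,dy=+9->C; (1,5):dx=-2,dy=+5->D
  (1,6):dx=+1,dy=+11->C; (1,7):dx=+4,dy=-1->D; (2,3):dx=-7,dy=-5->C; (2,4):dx=-4,dy=+2->D
  (2,5):dx=-8,dy=-2->C; (2,6):dx=-5,dy=+4->D; (2,7):dx=-2,dy=-8->C; (3,4):dx=+3,dy=+7->C
  (3,5):dx=-1,dy=+3->D; (3,6):dx=+2,dy=+9->C; (3,7):dx=+5,dy=-3->D; (4,5):dx=-4,dy=-4->C
  (4,6):dx=-1,dy=+2->D; (4,7):dx=+2,dy=-10->D; (5,6):dx=+3,dy=+6->C; (5,7):dx=+6,dy=-6->D
  (6,7):dx=+3,dy=-12->D
Step 2: C = 10, D = 11, total pairs = 21.
Step 3: tau = (C - D)/(n(n-1)/2) = (10 - 11)/21 = -0.047619.
Step 4: Exact two-sided p-value (enumerate n! = 5040 permutations of y under H0): p = 1.000000.
Step 5: alpha = 0.05. fail to reject H0.

tau_b = -0.0476 (C=10, D=11), p = 1.000000, fail to reject H0.


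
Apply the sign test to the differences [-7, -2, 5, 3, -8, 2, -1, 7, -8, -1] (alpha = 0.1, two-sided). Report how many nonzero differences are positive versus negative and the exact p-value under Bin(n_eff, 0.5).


Step 1: Discard zero differences. Original n = 10; n_eff = number of nonzero differences = 10.
Nonzero differences (with sign): -7, -2, +5, +3, -8, +2, -1, +7, -8, -1
Step 2: Count signs: positive = 4, negative = 6.
Step 3: Under H0: P(positive) = 0.5, so the number of positives S ~ Bin(10, 0.5).
Step 4: Two-sided exact p-value = sum of Bin(10,0.5) probabilities at or below the observed probability = 0.753906.
Step 5: alpha = 0.1. fail to reject H0.

n_eff = 10, pos = 4, neg = 6, p = 0.753906, fail to reject H0.


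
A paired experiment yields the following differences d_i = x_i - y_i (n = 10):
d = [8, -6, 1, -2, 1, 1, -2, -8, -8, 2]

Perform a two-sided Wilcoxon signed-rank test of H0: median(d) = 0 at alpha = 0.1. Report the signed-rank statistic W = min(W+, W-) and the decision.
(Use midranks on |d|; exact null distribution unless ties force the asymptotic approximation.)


Step 1: Drop any zero differences (none here) and take |d_i|.
|d| = [8, 6, 1, 2, 1, 1, 2, 8, 8, 2]
Step 2: Midrank |d_i| (ties get averaged ranks).
ranks: |8|->9, |6|->7, |1|->2, |2|->5, |1|->2, |1|->2, |2|->5, |8|->9, |8|->9, |2|->5
Step 3: Attach original signs; sum ranks with positive sign and with negative sign.
W+ = 9 + 2 + 2 + 2 + 5 = 20
W- = 7 + 5 + 5 + 9 + 9 = 35
(Check: W+ + W- = 55 should equal n(n+1)/2 = 55.)
Step 4: Test statistic W = min(W+, W-) = 20.
Step 5: Ties in |d|, so use the tie-corrected normal approximation.
        E[W] = n(n+1)/4 = 10*11/4 = 27.5.
        Tie groups: |d|=1 (t=3), |d|=2 (t=3), |d|=8 (t=3); sum(t^3 - t) = 72.
        Var[W] = n(n+1)(2n+1)/24 - sum(t^3-t)/48 = 2310/24 - 72/48 = 94.75.
        z = (W - E[W]) / sqrt(Var[W]) = (20 - 27.5) / 9.7340 = -0.7705.
        Two-sided p = 2*Phi(z) = 0.441004.
Step 6: alpha = 0.1. fail to reject H0.

W+ = 20, W- = 35, W = min = 20, p = 0.441004, fail to reject H0.
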